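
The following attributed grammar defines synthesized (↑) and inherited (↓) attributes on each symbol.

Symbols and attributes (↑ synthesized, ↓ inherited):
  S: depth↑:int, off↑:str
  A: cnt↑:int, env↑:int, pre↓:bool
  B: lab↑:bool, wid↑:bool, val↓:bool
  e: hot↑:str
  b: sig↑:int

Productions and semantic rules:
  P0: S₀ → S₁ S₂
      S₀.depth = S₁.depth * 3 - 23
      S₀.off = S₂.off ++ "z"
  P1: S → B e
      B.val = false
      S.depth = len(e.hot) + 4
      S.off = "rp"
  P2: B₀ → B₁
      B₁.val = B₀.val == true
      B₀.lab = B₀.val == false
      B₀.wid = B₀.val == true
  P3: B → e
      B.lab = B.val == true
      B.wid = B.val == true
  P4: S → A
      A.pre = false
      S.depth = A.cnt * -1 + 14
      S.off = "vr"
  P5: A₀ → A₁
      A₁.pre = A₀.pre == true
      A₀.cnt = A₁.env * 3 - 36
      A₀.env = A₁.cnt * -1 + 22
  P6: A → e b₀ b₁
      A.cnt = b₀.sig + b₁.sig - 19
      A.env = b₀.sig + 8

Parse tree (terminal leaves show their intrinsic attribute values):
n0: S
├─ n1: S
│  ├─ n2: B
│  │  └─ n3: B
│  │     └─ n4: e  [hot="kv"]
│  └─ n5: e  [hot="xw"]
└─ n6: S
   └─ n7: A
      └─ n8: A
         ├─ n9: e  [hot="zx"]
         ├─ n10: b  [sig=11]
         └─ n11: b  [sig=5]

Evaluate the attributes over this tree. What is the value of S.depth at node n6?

1. n2.val = false  [false]
2. n3.val = false  [B₀.val == true]
3. n4.hot = "kv"  [terminal]
4. n3.lab = false  [B.val == true]
5. n3.wid = false  [B.val == true]
6. n2.lab = true  [B₀.val == false]
7. n2.wid = false  [B₀.val == true]
8. n5.hot = "xw"  [terminal]
9. n1.depth = 6  [len(e.hot) + 4]
10. n1.off = "rp"  ["rp"]
11. n7.pre = false  [false]
12. n8.pre = false  [A₀.pre == true]
13. n9.hot = "zx"  [terminal]
14. n10.sig = 11  [terminal]
15. n11.sig = 5  [terminal]
16. n8.cnt = -3  [b₀.sig + b₁.sig - 19]
17. n8.env = 19  [b₀.sig + 8]
18. n7.cnt = 21  [A₁.env * 3 - 36]
19. n7.env = 25  [A₁.cnt * -1 + 22]
20. n6.depth = -7  [A.cnt * -1 + 14]
21. n6.off = "vr"  ["vr"]
22. n0.depth = -5  [S₁.depth * 3 - 23]
23. n0.off = "vrz"  [S₂.off ++ "z"]

-7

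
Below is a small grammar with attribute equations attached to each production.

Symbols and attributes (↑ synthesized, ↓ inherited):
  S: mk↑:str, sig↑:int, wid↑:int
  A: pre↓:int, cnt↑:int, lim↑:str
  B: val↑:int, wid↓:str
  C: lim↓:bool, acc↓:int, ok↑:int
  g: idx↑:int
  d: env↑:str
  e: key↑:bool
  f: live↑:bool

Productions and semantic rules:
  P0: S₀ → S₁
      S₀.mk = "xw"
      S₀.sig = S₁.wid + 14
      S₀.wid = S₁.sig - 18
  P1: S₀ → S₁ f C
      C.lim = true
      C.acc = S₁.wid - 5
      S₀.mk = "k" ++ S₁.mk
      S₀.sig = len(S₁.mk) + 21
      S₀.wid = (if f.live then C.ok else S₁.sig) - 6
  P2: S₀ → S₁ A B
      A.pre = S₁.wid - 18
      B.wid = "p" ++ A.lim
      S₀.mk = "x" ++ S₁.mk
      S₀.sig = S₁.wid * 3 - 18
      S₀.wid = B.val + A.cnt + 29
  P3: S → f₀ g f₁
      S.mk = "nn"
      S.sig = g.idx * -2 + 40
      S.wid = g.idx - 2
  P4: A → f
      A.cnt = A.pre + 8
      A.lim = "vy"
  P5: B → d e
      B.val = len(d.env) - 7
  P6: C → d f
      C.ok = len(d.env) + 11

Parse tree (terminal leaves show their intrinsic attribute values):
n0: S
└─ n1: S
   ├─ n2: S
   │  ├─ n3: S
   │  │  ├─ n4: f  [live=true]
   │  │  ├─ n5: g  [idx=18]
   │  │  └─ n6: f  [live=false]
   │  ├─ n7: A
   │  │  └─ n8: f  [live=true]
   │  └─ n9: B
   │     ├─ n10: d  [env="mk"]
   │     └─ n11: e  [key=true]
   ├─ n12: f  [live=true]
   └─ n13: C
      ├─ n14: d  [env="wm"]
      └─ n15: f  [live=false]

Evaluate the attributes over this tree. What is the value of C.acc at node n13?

1. n4.live = true  [terminal]
2. n5.idx = 18  [terminal]
3. n6.live = false  [terminal]
4. n3.mk = "nn"  ["nn"]
5. n3.sig = 4  [g.idx * -2 + 40]
6. n3.wid = 16  [g.idx - 2]
7. n7.pre = -2  [S₁.wid - 18]
8. n8.live = true  [terminal]
9. n7.cnt = 6  [A.pre + 8]
10. n7.lim = "vy"  ["vy"]
11. n9.wid = "pvy"  ["p" ++ A.lim]
12. n10.env = "mk"  [terminal]
13. n11.key = true  [terminal]
14. n9.val = -5  [len(d.env) - 7]
15. n2.mk = "xnn"  ["x" ++ S₁.mk]
16. n2.sig = 30  [S₁.wid * 3 - 18]
17. n2.wid = 30  [B.val + A.cnt + 29]
18. n12.live = true  [terminal]
19. n13.lim = true  [true]
20. n13.acc = 25  [S₁.wid - 5]
21. n14.env = "wm"  [terminal]
22. n15.live = false  [terminal]
23. n13.ok = 13  [len(d.env) + 11]
24. n1.mk = "kxnn"  ["k" ++ S₁.mk]
25. n1.sig = 24  [len(S₁.mk) + 21]
26. n1.wid = 7  [(if f.live then C.ok else S₁.sig) - 6]
27. n0.mk = "xw"  ["xw"]
28. n0.sig = 21  [S₁.wid + 14]
29. n0.wid = 6  [S₁.sig - 18]

25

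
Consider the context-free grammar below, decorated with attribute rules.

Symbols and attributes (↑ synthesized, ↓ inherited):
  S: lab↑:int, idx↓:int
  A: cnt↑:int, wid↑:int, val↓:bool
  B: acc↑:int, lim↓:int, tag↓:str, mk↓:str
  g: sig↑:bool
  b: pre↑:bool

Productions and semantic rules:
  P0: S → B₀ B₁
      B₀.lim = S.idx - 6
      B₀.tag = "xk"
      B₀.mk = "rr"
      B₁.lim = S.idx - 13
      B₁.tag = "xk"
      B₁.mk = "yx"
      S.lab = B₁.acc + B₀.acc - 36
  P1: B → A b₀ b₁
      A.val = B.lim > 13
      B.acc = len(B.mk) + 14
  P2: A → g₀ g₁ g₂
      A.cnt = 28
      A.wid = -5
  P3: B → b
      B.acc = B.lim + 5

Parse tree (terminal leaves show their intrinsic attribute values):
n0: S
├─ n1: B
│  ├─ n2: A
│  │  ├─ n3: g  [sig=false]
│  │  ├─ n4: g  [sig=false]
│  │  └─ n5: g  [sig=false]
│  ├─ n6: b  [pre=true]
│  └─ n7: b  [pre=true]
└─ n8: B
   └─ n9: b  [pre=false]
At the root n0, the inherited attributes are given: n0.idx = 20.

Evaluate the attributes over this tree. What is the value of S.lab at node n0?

-8

1. n0.idx = 20  [given at root]
2. n1.lim = 14  [S.idx - 6]
3. n1.tag = "xk"  ["xk"]
4. n1.mk = "rr"  ["rr"]
5. n2.val = true  [B.lim > 13]
6. n3.sig = false  [terminal]
7. n4.sig = false  [terminal]
8. n5.sig = false  [terminal]
9. n2.cnt = 28  [28]
10. n2.wid = -5  [-5]
11. n6.pre = true  [terminal]
12. n7.pre = true  [terminal]
13. n1.acc = 16  [len(B.mk) + 14]
14. n8.lim = 7  [S.idx - 13]
15. n8.tag = "xk"  ["xk"]
16. n8.mk = "yx"  ["yx"]
17. n9.pre = false  [terminal]
18. n8.acc = 12  [B.lim + 5]
19. n0.lab = -8  [B₁.acc + B₀.acc - 36]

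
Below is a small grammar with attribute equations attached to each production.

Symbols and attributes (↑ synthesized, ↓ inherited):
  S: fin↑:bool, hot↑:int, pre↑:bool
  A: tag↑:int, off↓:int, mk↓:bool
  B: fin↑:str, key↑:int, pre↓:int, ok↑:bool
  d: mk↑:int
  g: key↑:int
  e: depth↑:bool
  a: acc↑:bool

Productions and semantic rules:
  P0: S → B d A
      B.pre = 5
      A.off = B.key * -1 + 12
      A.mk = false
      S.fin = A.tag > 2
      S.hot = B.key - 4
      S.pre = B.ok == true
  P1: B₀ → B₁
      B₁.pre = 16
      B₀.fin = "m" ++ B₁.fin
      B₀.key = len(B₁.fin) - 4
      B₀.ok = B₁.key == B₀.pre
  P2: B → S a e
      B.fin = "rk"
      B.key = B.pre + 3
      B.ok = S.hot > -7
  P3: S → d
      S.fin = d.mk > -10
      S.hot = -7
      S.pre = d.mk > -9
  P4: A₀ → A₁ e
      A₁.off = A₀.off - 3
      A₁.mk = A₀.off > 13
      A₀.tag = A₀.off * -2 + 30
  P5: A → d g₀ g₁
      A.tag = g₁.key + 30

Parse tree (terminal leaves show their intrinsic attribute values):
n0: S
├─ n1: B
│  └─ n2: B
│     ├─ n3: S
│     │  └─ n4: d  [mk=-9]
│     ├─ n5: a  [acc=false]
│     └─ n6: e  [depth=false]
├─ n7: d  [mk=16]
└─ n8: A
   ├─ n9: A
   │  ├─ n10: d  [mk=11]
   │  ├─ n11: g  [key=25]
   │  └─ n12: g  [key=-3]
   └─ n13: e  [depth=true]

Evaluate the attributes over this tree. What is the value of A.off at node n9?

11

1. n1.pre = 5  [5]
2. n2.pre = 16  [16]
3. n4.mk = -9  [terminal]
4. n3.fin = true  [d.mk > -10]
5. n3.hot = -7  [-7]
6. n3.pre = false  [d.mk > -9]
7. n5.acc = false  [terminal]
8. n6.depth = false  [terminal]
9. n2.fin = "rk"  ["rk"]
10. n2.key = 19  [B.pre + 3]
11. n2.ok = false  [S.hot > -7]
12. n1.fin = "mrk"  ["m" ++ B₁.fin]
13. n1.key = -2  [len(B₁.fin) - 4]
14. n1.ok = false  [B₁.key == B₀.pre]
15. n7.mk = 16  [terminal]
16. n8.off = 14  [B.key * -1 + 12]
17. n8.mk = false  [false]
18. n9.off = 11  [A₀.off - 3]
19. n9.mk = true  [A₀.off > 13]
20. n10.mk = 11  [terminal]
21. n11.key = 25  [terminal]
22. n12.key = -3  [terminal]
23. n9.tag = 27  [g₁.key + 30]
24. n13.depth = true  [terminal]
25. n8.tag = 2  [A₀.off * -2 + 30]
26. n0.fin = false  [A.tag > 2]
27. n0.hot = -6  [B.key - 4]
28. n0.pre = false  [B.ok == true]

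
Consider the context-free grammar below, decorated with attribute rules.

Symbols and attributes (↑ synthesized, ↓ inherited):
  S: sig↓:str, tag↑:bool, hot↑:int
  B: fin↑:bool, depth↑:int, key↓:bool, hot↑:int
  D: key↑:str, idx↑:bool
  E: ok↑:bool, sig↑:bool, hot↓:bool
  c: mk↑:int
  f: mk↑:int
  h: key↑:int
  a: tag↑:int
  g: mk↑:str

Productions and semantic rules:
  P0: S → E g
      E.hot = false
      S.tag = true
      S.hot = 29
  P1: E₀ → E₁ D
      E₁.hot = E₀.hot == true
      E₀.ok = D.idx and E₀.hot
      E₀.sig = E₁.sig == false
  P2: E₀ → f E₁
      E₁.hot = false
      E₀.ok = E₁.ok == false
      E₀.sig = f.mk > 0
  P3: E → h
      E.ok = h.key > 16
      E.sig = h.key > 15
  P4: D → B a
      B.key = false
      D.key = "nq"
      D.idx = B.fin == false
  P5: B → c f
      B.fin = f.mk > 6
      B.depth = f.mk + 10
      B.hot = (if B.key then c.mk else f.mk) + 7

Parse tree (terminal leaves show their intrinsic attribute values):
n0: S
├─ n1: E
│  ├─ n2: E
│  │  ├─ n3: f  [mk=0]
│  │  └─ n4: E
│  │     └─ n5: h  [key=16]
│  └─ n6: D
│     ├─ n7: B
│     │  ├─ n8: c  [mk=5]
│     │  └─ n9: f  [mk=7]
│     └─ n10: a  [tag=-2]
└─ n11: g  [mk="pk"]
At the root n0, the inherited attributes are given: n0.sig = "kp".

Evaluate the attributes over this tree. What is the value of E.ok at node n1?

1. n0.sig = "kp"  [given at root]
2. n1.hot = false  [false]
3. n2.hot = false  [E₀.hot == true]
4. n3.mk = 0  [terminal]
5. n4.hot = false  [false]
6. n5.key = 16  [terminal]
7. n4.ok = false  [h.key > 16]
8. n4.sig = true  [h.key > 15]
9. n2.ok = true  [E₁.ok == false]
10. n2.sig = false  [f.mk > 0]
11. n7.key = false  [false]
12. n8.mk = 5  [terminal]
13. n9.mk = 7  [terminal]
14. n7.fin = true  [f.mk > 6]
15. n7.depth = 17  [f.mk + 10]
16. n7.hot = 14  [(if B.key then c.mk else f.mk) + 7]
17. n10.tag = -2  [terminal]
18. n6.key = "nq"  ["nq"]
19. n6.idx = false  [B.fin == false]
20. n1.ok = false  [D.idx and E₀.hot]
21. n1.sig = true  [E₁.sig == false]
22. n11.mk = "pk"  [terminal]
23. n0.tag = true  [true]
24. n0.hot = 29  [29]

false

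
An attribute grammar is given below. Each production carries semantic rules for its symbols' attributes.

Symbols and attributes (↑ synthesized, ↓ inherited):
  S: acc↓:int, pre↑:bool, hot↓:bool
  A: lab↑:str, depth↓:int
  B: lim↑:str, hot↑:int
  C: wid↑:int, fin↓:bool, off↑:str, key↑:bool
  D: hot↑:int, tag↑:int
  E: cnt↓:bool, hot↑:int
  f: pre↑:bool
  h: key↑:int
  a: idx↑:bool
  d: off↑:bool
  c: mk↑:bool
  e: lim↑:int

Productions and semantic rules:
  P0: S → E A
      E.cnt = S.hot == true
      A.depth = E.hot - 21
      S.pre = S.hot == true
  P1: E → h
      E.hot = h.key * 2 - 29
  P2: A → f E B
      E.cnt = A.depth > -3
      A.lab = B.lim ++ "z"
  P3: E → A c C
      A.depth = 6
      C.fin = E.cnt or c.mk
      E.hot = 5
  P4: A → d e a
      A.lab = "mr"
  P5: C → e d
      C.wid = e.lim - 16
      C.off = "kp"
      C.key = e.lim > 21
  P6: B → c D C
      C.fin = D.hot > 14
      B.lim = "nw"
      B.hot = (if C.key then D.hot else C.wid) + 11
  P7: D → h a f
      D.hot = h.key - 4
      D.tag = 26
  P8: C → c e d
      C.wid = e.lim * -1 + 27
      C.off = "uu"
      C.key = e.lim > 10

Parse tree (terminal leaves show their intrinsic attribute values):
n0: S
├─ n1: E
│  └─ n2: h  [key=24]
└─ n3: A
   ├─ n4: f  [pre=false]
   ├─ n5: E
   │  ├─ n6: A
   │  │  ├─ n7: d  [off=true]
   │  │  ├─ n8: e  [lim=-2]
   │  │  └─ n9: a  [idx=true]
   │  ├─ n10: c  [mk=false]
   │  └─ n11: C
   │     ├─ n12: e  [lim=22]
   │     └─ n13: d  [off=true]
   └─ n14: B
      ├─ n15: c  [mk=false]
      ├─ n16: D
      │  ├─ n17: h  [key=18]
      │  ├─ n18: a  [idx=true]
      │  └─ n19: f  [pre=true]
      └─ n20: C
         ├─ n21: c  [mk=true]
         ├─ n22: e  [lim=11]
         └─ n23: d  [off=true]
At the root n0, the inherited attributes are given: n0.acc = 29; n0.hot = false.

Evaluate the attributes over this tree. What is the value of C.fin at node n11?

1. n0.acc = 29  [given at root]
2. n0.hot = false  [given at root]
3. n1.cnt = false  [S.hot == true]
4. n2.key = 24  [terminal]
5. n1.hot = 19  [h.key * 2 - 29]
6. n3.depth = -2  [E.hot - 21]
7. n4.pre = false  [terminal]
8. n5.cnt = true  [A.depth > -3]
9. n6.depth = 6  [6]
10. n7.off = true  [terminal]
11. n8.lim = -2  [terminal]
12. n9.idx = true  [terminal]
13. n6.lab = "mr"  ["mr"]
14. n10.mk = false  [terminal]
15. n11.fin = true  [E.cnt or c.mk]
16. n12.lim = 22  [terminal]
17. n13.off = true  [terminal]
18. n11.wid = 6  [e.lim - 16]
19. n11.off = "kp"  ["kp"]
20. n11.key = true  [e.lim > 21]
21. n5.hot = 5  [5]
22. n15.mk = false  [terminal]
23. n17.key = 18  [terminal]
24. n18.idx = true  [terminal]
25. n19.pre = true  [terminal]
26. n16.hot = 14  [h.key - 4]
27. n16.tag = 26  [26]
28. n20.fin = false  [D.hot > 14]
29. n21.mk = true  [terminal]
30. n22.lim = 11  [terminal]
31. n23.off = true  [terminal]
32. n20.wid = 16  [e.lim * -1 + 27]
33. n20.off = "uu"  ["uu"]
34. n20.key = true  [e.lim > 10]
35. n14.lim = "nw"  ["nw"]
36. n14.hot = 25  [(if C.key then D.hot else C.wid) + 11]
37. n3.lab = "nwz"  [B.lim ++ "z"]
38. n0.pre = false  [S.hot == true]

true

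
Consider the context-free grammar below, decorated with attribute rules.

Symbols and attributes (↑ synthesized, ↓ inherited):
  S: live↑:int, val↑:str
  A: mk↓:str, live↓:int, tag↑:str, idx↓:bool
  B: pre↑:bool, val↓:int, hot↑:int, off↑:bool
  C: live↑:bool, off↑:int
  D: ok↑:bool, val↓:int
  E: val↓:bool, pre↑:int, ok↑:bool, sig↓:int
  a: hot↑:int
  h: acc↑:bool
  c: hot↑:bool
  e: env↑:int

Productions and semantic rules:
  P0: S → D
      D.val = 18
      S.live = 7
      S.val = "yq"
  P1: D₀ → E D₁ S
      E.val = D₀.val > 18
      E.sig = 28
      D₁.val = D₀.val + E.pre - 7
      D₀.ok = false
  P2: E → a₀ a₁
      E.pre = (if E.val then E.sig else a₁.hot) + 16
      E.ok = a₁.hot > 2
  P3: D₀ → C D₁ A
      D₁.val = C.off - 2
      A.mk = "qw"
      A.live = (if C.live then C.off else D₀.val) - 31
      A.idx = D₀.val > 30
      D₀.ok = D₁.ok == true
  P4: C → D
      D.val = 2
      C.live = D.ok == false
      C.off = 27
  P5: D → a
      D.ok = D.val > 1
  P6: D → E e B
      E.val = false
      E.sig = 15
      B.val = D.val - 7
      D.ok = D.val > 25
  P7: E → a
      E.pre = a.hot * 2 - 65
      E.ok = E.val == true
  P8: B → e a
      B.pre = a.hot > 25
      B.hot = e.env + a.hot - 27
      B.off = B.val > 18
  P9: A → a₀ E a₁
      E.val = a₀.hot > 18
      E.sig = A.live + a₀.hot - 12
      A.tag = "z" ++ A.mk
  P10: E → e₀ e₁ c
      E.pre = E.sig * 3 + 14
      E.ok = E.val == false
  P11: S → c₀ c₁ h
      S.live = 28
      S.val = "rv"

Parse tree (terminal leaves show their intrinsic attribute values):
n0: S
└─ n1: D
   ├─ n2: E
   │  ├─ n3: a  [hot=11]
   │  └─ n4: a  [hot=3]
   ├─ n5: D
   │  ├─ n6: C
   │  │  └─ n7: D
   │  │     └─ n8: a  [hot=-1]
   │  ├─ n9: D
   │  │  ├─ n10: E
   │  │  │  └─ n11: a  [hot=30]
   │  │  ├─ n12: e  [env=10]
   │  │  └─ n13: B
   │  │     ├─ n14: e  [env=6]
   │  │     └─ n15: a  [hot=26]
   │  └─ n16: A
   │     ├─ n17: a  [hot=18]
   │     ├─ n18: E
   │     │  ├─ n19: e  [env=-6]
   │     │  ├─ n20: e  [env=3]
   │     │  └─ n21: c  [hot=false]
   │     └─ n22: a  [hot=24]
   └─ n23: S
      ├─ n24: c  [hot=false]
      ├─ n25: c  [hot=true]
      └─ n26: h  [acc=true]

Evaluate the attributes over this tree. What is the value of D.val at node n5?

1. n1.val = 18  [18]
2. n2.val = false  [D₀.val > 18]
3. n2.sig = 28  [28]
4. n3.hot = 11  [terminal]
5. n4.hot = 3  [terminal]
6. n2.pre = 19  [(if E.val then E.sig else a₁.hot) + 16]
7. n2.ok = true  [a₁.hot > 2]
8. n5.val = 30  [D₀.val + E.pre - 7]
9. n7.val = 2  [2]
10. n8.hot = -1  [terminal]
11. n7.ok = true  [D.val > 1]
12. n6.live = false  [D.ok == false]
13. n6.off = 27  [27]
14. n9.val = 25  [C.off - 2]
15. n10.val = false  [false]
16. n10.sig = 15  [15]
17. n11.hot = 30  [terminal]
18. n10.pre = -5  [a.hot * 2 - 65]
19. n10.ok = false  [E.val == true]
20. n12.env = 10  [terminal]
21. n13.val = 18  [D.val - 7]
22. n14.env = 6  [terminal]
23. n15.hot = 26  [terminal]
24. n13.pre = true  [a.hot > 25]
25. n13.hot = 5  [e.env + a.hot - 27]
26. n13.off = false  [B.val > 18]
27. n9.ok = false  [D.val > 25]
28. n16.mk = "qw"  ["qw"]
29. n16.live = -1  [(if C.live then C.off else D₀.val) - 31]
30. n16.idx = false  [D₀.val > 30]
31. n17.hot = 18  [terminal]
32. n18.val = false  [a₀.hot > 18]
33. n18.sig = 5  [A.live + a₀.hot - 12]
34. n19.env = -6  [terminal]
35. n20.env = 3  [terminal]
36. n21.hot = false  [terminal]
37. n18.pre = 29  [E.sig * 3 + 14]
38. n18.ok = true  [E.val == false]
39. n22.hot = 24  [terminal]
40. n16.tag = "zqw"  ["z" ++ A.mk]
41. n5.ok = false  [D₁.ok == true]
42. n24.hot = false  [terminal]
43. n25.hot = true  [terminal]
44. n26.acc = true  [terminal]
45. n23.live = 28  [28]
46. n23.val = "rv"  ["rv"]
47. n1.ok = false  [false]
48. n0.live = 7  [7]
49. n0.val = "yq"  ["yq"]

30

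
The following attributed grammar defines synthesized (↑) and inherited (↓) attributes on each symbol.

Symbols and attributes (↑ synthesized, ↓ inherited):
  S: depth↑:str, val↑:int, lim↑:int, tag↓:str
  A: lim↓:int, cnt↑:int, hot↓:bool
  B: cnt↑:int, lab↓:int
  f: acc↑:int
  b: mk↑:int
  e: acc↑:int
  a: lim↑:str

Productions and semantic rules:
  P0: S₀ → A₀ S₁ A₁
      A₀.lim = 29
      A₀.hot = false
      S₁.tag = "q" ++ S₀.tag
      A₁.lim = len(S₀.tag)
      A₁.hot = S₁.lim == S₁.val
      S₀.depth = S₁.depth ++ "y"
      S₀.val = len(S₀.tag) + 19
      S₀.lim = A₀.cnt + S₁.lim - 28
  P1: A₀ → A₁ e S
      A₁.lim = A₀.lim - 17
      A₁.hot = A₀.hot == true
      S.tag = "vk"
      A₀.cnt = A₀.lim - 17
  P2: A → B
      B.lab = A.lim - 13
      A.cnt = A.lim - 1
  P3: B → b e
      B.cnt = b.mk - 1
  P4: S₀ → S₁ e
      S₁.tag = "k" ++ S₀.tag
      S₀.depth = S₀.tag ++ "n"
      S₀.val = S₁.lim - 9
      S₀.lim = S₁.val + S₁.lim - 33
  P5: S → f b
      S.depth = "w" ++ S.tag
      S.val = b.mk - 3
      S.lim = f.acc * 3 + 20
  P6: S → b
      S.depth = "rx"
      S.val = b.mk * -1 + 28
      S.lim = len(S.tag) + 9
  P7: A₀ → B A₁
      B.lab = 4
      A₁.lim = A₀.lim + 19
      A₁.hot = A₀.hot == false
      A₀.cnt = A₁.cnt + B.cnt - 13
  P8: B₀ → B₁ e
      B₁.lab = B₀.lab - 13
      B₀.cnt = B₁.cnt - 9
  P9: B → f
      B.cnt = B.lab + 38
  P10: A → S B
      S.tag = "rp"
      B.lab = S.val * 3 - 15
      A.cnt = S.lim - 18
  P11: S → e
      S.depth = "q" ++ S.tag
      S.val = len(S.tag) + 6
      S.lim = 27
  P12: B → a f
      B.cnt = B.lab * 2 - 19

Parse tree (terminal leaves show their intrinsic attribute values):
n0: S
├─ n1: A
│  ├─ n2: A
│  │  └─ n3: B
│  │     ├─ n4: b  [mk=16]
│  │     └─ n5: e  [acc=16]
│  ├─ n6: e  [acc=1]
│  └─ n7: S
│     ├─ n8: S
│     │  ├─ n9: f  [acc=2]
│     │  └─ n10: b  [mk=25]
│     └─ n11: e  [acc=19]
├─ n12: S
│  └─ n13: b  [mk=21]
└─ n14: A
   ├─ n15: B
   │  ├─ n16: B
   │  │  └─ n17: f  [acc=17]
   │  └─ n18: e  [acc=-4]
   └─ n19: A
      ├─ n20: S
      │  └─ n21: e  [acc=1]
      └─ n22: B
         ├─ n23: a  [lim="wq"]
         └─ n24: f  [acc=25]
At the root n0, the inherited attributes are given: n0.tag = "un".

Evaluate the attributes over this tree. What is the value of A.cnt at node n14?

16

1. n0.tag = "un"  [given at root]
2. n1.lim = 29  [29]
3. n1.hot = false  [false]
4. n2.lim = 12  [A₀.lim - 17]
5. n2.hot = false  [A₀.hot == true]
6. n3.lab = -1  [A.lim - 13]
7. n4.mk = 16  [terminal]
8. n5.acc = 16  [terminal]
9. n3.cnt = 15  [b.mk - 1]
10. n2.cnt = 11  [A.lim - 1]
11. n6.acc = 1  [terminal]
12. n7.tag = "vk"  ["vk"]
13. n8.tag = "kvk"  ["k" ++ S₀.tag]
14. n9.acc = 2  [terminal]
15. n10.mk = 25  [terminal]
16. n8.depth = "wkvk"  ["w" ++ S.tag]
17. n8.val = 22  [b.mk - 3]
18. n8.lim = 26  [f.acc * 3 + 20]
19. n11.acc = 19  [terminal]
20. n7.depth = "vkn"  [S₀.tag ++ "n"]
21. n7.val = 17  [S₁.lim - 9]
22. n7.lim = 15  [S₁.val + S₁.lim - 33]
23. n1.cnt = 12  [A₀.lim - 17]
24. n12.tag = "qun"  ["q" ++ S₀.tag]
25. n13.mk = 21  [terminal]
26. n12.depth = "rx"  ["rx"]
27. n12.val = 7  [b.mk * -1 + 28]
28. n12.lim = 12  [len(S.tag) + 9]
29. n14.lim = 2  [len(S₀.tag)]
30. n14.hot = false  [S₁.lim == S₁.val]
31. n15.lab = 4  [4]
32. n16.lab = -9  [B₀.lab - 13]
33. n17.acc = 17  [terminal]
34. n16.cnt = 29  [B.lab + 38]
35. n18.acc = -4  [terminal]
36. n15.cnt = 20  [B₁.cnt - 9]
37. n19.lim = 21  [A₀.lim + 19]
38. n19.hot = true  [A₀.hot == false]
39. n20.tag = "rp"  ["rp"]
40. n21.acc = 1  [terminal]
41. n20.depth = "qrp"  ["q" ++ S.tag]
42. n20.val = 8  [len(S.tag) + 6]
43. n20.lim = 27  [27]
44. n22.lab = 9  [S.val * 3 - 15]
45. n23.lim = "wq"  [terminal]
46. n24.acc = 25  [terminal]
47. n22.cnt = -1  [B.lab * 2 - 19]
48. n19.cnt = 9  [S.lim - 18]
49. n14.cnt = 16  [A₁.cnt + B.cnt - 13]
50. n0.depth = "rxy"  [S₁.depth ++ "y"]
51. n0.val = 21  [len(S₀.tag) + 19]
52. n0.lim = -4  [A₀.cnt + S₁.lim - 28]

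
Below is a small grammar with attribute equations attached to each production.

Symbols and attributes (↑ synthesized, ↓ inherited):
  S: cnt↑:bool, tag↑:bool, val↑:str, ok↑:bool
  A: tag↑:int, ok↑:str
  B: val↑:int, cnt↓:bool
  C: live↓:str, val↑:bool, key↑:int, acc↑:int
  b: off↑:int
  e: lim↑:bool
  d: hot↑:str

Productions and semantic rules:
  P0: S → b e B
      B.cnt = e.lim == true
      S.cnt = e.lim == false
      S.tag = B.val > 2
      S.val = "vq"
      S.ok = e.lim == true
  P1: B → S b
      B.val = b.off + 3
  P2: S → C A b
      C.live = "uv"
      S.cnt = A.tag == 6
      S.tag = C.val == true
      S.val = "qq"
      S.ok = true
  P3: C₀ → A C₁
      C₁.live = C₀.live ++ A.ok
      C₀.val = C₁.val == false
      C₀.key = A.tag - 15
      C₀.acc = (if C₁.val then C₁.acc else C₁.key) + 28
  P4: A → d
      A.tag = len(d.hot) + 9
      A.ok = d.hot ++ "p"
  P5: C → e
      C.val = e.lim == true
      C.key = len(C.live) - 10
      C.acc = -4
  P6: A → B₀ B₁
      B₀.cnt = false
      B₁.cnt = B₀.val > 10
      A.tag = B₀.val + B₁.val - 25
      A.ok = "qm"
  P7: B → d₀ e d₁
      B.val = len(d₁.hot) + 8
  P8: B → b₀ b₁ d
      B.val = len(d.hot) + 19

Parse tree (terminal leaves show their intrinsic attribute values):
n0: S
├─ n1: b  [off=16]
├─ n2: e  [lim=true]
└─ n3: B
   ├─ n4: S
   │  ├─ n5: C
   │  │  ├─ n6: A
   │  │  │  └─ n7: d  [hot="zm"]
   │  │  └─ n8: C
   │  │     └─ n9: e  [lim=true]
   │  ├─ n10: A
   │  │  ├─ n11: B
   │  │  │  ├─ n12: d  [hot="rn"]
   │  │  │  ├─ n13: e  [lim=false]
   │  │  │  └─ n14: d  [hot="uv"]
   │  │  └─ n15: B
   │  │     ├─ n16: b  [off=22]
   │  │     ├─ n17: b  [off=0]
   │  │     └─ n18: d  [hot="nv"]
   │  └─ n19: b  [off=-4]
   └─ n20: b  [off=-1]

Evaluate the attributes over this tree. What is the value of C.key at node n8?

-5

1. n1.off = 16  [terminal]
2. n2.lim = true  [terminal]
3. n3.cnt = true  [e.lim == true]
4. n5.live = "uv"  ["uv"]
5. n7.hot = "zm"  [terminal]
6. n6.tag = 11  [len(d.hot) + 9]
7. n6.ok = "zmp"  [d.hot ++ "p"]
8. n8.live = "uvzmp"  [C₀.live ++ A.ok]
9. n9.lim = true  [terminal]
10. n8.val = true  [e.lim == true]
11. n8.key = -5  [len(C.live) - 10]
12. n8.acc = -4  [-4]
13. n5.val = false  [C₁.val == false]
14. n5.key = -4  [A.tag - 15]
15. n5.acc = 24  [(if C₁.val then C₁.acc else C₁.key) + 28]
16. n11.cnt = false  [false]
17. n12.hot = "rn"  [terminal]
18. n13.lim = false  [terminal]
19. n14.hot = "uv"  [terminal]
20. n11.val = 10  [len(d₁.hot) + 8]
21. n15.cnt = false  [B₀.val > 10]
22. n16.off = 22  [terminal]
23. n17.off = 0  [terminal]
24. n18.hot = "nv"  [terminal]
25. n15.val = 21  [len(d.hot) + 19]
26. n10.tag = 6  [B₀.val + B₁.val - 25]
27. n10.ok = "qm"  ["qm"]
28. n19.off = -4  [terminal]
29. n4.cnt = true  [A.tag == 6]
30. n4.tag = false  [C.val == true]
31. n4.val = "qq"  ["qq"]
32. n4.ok = true  [true]
33. n20.off = -1  [terminal]
34. n3.val = 2  [b.off + 3]
35. n0.cnt = false  [e.lim == false]
36. n0.tag = false  [B.val > 2]
37. n0.val = "vq"  ["vq"]
38. n0.ok = true  [e.lim == true]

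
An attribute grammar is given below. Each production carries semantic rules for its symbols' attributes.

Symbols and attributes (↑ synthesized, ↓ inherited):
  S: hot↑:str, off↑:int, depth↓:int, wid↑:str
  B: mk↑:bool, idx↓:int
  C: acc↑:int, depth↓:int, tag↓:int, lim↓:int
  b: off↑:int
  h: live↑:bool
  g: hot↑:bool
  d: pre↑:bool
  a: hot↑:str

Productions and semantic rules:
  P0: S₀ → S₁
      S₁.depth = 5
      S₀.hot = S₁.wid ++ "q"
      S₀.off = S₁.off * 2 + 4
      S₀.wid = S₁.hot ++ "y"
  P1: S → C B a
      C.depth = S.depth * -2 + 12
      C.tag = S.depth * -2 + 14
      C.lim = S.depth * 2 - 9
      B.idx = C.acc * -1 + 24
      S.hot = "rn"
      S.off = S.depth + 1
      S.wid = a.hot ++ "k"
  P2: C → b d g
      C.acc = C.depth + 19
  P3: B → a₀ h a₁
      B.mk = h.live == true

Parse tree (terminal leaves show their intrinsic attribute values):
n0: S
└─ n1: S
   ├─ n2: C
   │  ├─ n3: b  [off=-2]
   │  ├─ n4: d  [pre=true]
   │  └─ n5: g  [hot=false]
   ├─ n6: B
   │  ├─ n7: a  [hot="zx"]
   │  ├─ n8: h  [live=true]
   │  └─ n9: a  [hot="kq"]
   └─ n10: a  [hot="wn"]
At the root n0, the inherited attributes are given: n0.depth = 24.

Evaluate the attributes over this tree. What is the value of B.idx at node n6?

3

1. n0.depth = 24  [given at root]
2. n1.depth = 5  [5]
3. n2.depth = 2  [S.depth * -2 + 12]
4. n2.tag = 4  [S.depth * -2 + 14]
5. n2.lim = 1  [S.depth * 2 - 9]
6. n3.off = -2  [terminal]
7. n4.pre = true  [terminal]
8. n5.hot = false  [terminal]
9. n2.acc = 21  [C.depth + 19]
10. n6.idx = 3  [C.acc * -1 + 24]
11. n7.hot = "zx"  [terminal]
12. n8.live = true  [terminal]
13. n9.hot = "kq"  [terminal]
14. n6.mk = true  [h.live == true]
15. n10.hot = "wn"  [terminal]
16. n1.hot = "rn"  ["rn"]
17. n1.off = 6  [S.depth + 1]
18. n1.wid = "wnk"  [a.hot ++ "k"]
19. n0.hot = "wnkq"  [S₁.wid ++ "q"]
20. n0.off = 16  [S₁.off * 2 + 4]
21. n0.wid = "rny"  [S₁.hot ++ "y"]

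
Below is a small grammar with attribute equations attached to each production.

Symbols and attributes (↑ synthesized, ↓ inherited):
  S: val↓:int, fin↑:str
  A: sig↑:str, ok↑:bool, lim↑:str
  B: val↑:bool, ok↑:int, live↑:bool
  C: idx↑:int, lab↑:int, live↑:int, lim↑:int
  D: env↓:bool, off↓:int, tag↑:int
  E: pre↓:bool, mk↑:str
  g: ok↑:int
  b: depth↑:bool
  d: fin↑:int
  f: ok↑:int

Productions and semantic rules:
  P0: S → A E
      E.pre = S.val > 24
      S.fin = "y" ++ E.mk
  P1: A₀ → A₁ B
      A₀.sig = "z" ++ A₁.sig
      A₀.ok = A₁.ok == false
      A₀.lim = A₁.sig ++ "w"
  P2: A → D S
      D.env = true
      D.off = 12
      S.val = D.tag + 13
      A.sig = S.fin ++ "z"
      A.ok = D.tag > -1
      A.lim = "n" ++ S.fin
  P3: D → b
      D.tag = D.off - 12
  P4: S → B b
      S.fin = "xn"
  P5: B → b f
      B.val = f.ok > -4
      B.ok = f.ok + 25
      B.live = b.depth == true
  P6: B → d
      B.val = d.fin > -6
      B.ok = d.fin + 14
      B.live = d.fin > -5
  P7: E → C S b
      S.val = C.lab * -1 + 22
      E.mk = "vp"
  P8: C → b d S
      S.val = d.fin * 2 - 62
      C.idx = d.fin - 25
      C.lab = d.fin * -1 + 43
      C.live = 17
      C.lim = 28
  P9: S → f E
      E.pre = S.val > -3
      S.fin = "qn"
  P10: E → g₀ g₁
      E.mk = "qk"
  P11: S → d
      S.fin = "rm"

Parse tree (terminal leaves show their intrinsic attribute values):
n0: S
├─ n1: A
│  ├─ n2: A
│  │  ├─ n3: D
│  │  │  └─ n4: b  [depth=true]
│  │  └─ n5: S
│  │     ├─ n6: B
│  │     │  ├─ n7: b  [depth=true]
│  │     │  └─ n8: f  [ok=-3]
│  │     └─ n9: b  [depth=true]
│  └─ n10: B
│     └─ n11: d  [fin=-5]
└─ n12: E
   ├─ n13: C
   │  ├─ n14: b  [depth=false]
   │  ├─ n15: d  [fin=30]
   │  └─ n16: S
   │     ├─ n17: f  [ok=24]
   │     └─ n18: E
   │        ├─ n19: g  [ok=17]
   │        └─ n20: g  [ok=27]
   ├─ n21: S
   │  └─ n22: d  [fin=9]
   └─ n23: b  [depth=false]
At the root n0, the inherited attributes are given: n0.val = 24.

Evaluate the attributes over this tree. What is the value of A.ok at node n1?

1. n0.val = 24  [given at root]
2. n3.env = true  [true]
3. n3.off = 12  [12]
4. n4.depth = true  [terminal]
5. n3.tag = 0  [D.off - 12]
6. n5.val = 13  [D.tag + 13]
7. n7.depth = true  [terminal]
8. n8.ok = -3  [terminal]
9. n6.val = true  [f.ok > -4]
10. n6.ok = 22  [f.ok + 25]
11. n6.live = true  [b.depth == true]
12. n9.depth = true  [terminal]
13. n5.fin = "xn"  ["xn"]
14. n2.sig = "xnz"  [S.fin ++ "z"]
15. n2.ok = true  [D.tag > -1]
16. n2.lim = "nxn"  ["n" ++ S.fin]
17. n11.fin = -5  [terminal]
18. n10.val = true  [d.fin > -6]
19. n10.ok = 9  [d.fin + 14]
20. n10.live = false  [d.fin > -5]
21. n1.sig = "zxnz"  ["z" ++ A₁.sig]
22. n1.ok = false  [A₁.ok == false]
23. n1.lim = "xnzw"  [A₁.sig ++ "w"]
24. n12.pre = false  [S.val > 24]
25. n14.depth = false  [terminal]
26. n15.fin = 30  [terminal]
27. n16.val = -2  [d.fin * 2 - 62]
28. n17.ok = 24  [terminal]
29. n18.pre = true  [S.val > -3]
30. n19.ok = 17  [terminal]
31. n20.ok = 27  [terminal]
32. n18.mk = "qk"  ["qk"]
33. n16.fin = "qn"  ["qn"]
34. n13.idx = 5  [d.fin - 25]
35. n13.lab = 13  [d.fin * -1 + 43]
36. n13.live = 17  [17]
37. n13.lim = 28  [28]
38. n21.val = 9  [C.lab * -1 + 22]
39. n22.fin = 9  [terminal]
40. n21.fin = "rm"  ["rm"]
41. n23.depth = false  [terminal]
42. n12.mk = "vp"  ["vp"]
43. n0.fin = "yvp"  ["y" ++ E.mk]

false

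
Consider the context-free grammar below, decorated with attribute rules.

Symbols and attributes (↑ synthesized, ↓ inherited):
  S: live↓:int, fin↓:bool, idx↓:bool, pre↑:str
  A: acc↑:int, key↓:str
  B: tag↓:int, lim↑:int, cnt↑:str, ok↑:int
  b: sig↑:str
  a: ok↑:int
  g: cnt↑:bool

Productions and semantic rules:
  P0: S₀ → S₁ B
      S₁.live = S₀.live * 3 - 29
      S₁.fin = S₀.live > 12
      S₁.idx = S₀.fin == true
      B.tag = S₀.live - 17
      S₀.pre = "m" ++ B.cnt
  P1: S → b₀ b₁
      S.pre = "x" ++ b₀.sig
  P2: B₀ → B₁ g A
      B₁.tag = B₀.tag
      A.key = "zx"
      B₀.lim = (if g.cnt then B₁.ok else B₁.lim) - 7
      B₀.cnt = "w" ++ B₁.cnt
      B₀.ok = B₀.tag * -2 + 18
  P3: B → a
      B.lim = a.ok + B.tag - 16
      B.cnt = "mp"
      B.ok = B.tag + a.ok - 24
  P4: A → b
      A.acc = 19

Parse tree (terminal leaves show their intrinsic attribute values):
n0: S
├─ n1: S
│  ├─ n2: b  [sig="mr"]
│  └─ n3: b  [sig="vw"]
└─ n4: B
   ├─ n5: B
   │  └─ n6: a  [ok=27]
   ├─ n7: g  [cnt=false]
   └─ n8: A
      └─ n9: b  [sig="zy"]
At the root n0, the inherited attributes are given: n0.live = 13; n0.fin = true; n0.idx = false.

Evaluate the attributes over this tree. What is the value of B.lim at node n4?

1. n0.live = 13  [given at root]
2. n0.fin = true  [given at root]
3. n0.idx = false  [given at root]
4. n1.live = 10  [S₀.live * 3 - 29]
5. n1.fin = true  [S₀.live > 12]
6. n1.idx = true  [S₀.fin == true]
7. n2.sig = "mr"  [terminal]
8. n3.sig = "vw"  [terminal]
9. n1.pre = "xmr"  ["x" ++ b₀.sig]
10. n4.tag = -4  [S₀.live - 17]
11. n5.tag = -4  [B₀.tag]
12. n6.ok = 27  [terminal]
13. n5.lim = 7  [a.ok + B.tag - 16]
14. n5.cnt = "mp"  ["mp"]
15. n5.ok = -1  [B.tag + a.ok - 24]
16. n7.cnt = false  [terminal]
17. n8.key = "zx"  ["zx"]
18. n9.sig = "zy"  [terminal]
19. n8.acc = 19  [19]
20. n4.lim = 0  [(if g.cnt then B₁.ok else B₁.lim) - 7]
21. n4.cnt = "wmp"  ["w" ++ B₁.cnt]
22. n4.ok = 26  [B₀.tag * -2 + 18]
23. n0.pre = "mwmp"  ["m" ++ B.cnt]

0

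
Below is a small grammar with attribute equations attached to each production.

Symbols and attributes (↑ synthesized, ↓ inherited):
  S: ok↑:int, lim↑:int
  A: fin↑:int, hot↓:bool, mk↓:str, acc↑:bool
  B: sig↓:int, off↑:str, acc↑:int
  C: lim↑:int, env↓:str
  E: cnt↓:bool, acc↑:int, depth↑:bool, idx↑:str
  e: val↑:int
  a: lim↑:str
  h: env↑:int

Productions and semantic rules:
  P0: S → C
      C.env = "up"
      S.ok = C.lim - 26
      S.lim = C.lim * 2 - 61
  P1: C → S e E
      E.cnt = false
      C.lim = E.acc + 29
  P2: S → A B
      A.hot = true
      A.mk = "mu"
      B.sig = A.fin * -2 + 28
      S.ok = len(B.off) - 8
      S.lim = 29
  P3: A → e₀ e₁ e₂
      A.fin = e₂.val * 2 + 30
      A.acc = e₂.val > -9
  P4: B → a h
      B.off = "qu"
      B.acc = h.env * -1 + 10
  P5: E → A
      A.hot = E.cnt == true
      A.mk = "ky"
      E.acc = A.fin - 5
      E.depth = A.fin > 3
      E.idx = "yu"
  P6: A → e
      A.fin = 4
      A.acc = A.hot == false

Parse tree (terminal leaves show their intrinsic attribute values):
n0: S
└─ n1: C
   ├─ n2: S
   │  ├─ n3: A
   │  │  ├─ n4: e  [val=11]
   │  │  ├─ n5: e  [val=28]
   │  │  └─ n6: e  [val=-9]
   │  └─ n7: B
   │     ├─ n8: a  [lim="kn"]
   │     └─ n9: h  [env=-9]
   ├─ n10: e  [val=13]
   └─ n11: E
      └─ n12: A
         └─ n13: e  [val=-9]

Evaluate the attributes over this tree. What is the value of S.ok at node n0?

2

1. n1.env = "up"  ["up"]
2. n3.hot = true  [true]
3. n3.mk = "mu"  ["mu"]
4. n4.val = 11  [terminal]
5. n5.val = 28  [terminal]
6. n6.val = -9  [terminal]
7. n3.fin = 12  [e₂.val * 2 + 30]
8. n3.acc = false  [e₂.val > -9]
9. n7.sig = 4  [A.fin * -2 + 28]
10. n8.lim = "kn"  [terminal]
11. n9.env = -9  [terminal]
12. n7.off = "qu"  ["qu"]
13. n7.acc = 19  [h.env * -1 + 10]
14. n2.ok = -6  [len(B.off) - 8]
15. n2.lim = 29  [29]
16. n10.val = 13  [terminal]
17. n11.cnt = false  [false]
18. n12.hot = false  [E.cnt == true]
19. n12.mk = "ky"  ["ky"]
20. n13.val = -9  [terminal]
21. n12.fin = 4  [4]
22. n12.acc = true  [A.hot == false]
23. n11.acc = -1  [A.fin - 5]
24. n11.depth = true  [A.fin > 3]
25. n11.idx = "yu"  ["yu"]
26. n1.lim = 28  [E.acc + 29]
27. n0.ok = 2  [C.lim - 26]
28. n0.lim = -5  [C.lim * 2 - 61]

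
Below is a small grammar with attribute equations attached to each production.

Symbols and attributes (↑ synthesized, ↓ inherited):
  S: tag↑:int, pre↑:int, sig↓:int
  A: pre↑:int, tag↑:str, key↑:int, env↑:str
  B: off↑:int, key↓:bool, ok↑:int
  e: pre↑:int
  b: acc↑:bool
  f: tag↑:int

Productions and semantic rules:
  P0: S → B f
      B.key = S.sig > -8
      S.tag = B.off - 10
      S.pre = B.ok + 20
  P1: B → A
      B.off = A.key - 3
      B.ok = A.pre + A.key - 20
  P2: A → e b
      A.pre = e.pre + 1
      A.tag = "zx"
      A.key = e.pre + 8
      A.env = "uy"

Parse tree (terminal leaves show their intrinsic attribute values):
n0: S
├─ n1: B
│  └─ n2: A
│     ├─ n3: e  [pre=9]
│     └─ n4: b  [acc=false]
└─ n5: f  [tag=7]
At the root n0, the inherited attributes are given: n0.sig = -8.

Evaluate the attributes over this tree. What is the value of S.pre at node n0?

27

1. n0.sig = -8  [given at root]
2. n1.key = false  [S.sig > -8]
3. n3.pre = 9  [terminal]
4. n4.acc = false  [terminal]
5. n2.pre = 10  [e.pre + 1]
6. n2.tag = "zx"  ["zx"]
7. n2.key = 17  [e.pre + 8]
8. n2.env = "uy"  ["uy"]
9. n1.off = 14  [A.key - 3]
10. n1.ok = 7  [A.pre + A.key - 20]
11. n5.tag = 7  [terminal]
12. n0.tag = 4  [B.off - 10]
13. n0.pre = 27  [B.ok + 20]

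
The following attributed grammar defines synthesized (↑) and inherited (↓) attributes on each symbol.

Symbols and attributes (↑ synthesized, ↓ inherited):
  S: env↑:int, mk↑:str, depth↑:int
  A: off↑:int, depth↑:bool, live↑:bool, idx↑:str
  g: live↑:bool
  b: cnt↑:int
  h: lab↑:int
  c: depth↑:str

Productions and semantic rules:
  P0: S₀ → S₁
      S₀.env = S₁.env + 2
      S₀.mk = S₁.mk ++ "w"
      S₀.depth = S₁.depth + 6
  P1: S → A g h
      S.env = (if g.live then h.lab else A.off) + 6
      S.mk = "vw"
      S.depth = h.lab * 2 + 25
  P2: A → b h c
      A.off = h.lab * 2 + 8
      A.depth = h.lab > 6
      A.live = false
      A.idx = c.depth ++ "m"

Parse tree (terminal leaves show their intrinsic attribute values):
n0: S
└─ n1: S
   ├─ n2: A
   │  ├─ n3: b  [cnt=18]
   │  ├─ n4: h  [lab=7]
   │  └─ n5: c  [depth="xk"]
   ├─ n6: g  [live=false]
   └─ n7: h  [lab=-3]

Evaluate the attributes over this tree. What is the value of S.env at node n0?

1. n3.cnt = 18  [terminal]
2. n4.lab = 7  [terminal]
3. n5.depth = "xk"  [terminal]
4. n2.off = 22  [h.lab * 2 + 8]
5. n2.depth = true  [h.lab > 6]
6. n2.live = false  [false]
7. n2.idx = "xkm"  [c.depth ++ "m"]
8. n6.live = false  [terminal]
9. n7.lab = -3  [terminal]
10. n1.env = 28  [(if g.live then h.lab else A.off) + 6]
11. n1.mk = "vw"  ["vw"]
12. n1.depth = 19  [h.lab * 2 + 25]
13. n0.env = 30  [S₁.env + 2]
14. n0.mk = "vww"  [S₁.mk ++ "w"]
15. n0.depth = 25  [S₁.depth + 6]

30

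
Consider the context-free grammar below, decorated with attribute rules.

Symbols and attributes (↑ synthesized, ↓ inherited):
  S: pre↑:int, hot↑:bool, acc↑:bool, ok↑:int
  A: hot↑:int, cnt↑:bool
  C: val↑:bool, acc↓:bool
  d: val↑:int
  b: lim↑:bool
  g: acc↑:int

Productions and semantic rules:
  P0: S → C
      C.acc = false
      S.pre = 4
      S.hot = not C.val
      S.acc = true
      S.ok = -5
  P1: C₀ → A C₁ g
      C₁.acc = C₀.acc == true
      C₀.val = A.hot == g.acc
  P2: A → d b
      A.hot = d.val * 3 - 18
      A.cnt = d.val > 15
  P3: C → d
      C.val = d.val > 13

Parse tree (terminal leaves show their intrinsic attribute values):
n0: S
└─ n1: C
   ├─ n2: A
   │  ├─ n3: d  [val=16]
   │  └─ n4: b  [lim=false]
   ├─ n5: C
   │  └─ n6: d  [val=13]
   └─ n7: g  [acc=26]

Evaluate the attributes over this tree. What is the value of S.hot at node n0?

true

1. n1.acc = false  [false]
2. n3.val = 16  [terminal]
3. n4.lim = false  [terminal]
4. n2.hot = 30  [d.val * 3 - 18]
5. n2.cnt = true  [d.val > 15]
6. n5.acc = false  [C₀.acc == true]
7. n6.val = 13  [terminal]
8. n5.val = false  [d.val > 13]
9. n7.acc = 26  [terminal]
10. n1.val = false  [A.hot == g.acc]
11. n0.pre = 4  [4]
12. n0.hot = true  [not C.val]
13. n0.acc = true  [true]
14. n0.ok = -5  [-5]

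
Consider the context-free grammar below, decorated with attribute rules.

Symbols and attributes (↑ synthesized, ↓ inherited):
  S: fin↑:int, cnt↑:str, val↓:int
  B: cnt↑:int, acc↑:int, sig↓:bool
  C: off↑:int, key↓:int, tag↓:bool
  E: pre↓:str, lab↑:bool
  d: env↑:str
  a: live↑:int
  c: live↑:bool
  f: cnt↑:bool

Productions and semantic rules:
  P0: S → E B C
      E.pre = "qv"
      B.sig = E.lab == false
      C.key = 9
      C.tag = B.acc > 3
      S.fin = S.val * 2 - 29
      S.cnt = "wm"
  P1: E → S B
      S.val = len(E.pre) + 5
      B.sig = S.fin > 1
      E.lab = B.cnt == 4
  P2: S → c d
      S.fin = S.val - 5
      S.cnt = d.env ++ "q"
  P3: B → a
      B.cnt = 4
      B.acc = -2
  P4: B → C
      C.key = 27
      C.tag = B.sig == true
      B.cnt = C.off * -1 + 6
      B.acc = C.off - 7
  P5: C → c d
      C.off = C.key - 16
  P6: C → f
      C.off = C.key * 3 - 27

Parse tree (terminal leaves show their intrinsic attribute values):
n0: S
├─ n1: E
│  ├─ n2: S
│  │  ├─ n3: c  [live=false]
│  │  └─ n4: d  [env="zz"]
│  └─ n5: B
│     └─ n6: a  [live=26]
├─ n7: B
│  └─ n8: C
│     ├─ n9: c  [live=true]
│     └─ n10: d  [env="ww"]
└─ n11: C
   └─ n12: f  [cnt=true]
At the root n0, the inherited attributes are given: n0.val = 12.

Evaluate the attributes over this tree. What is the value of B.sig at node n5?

true

1. n0.val = 12  [given at root]
2. n1.pre = "qv"  ["qv"]
3. n2.val = 7  [len(E.pre) + 5]
4. n3.live = false  [terminal]
5. n4.env = "zz"  [terminal]
6. n2.fin = 2  [S.val - 5]
7. n2.cnt = "zzq"  [d.env ++ "q"]
8. n5.sig = true  [S.fin > 1]
9. n6.live = 26  [terminal]
10. n5.cnt = 4  [4]
11. n5.acc = -2  [-2]
12. n1.lab = true  [B.cnt == 4]
13. n7.sig = false  [E.lab == false]
14. n8.key = 27  [27]
15. n8.tag = false  [B.sig == true]
16. n9.live = true  [terminal]
17. n10.env = "ww"  [terminal]
18. n8.off = 11  [C.key - 16]
19. n7.cnt = -5  [C.off * -1 + 6]
20. n7.acc = 4  [C.off - 7]
21. n11.key = 9  [9]
22. n11.tag = true  [B.acc > 3]
23. n12.cnt = true  [terminal]
24. n11.off = 0  [C.key * 3 - 27]
25. n0.fin = -5  [S.val * 2 - 29]
26. n0.cnt = "wm"  ["wm"]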